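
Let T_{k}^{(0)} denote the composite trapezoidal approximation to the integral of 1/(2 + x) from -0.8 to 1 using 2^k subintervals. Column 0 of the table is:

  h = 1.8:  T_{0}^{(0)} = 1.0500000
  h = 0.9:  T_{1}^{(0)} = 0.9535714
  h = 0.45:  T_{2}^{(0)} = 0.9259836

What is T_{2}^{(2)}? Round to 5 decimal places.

Richardson extrapolation on the trapezoidal column (denominator 4−1=3):
T_{1}^{(1)} = 0.9535714 + (0.9535714 − 1.0500000)/3 = 0.9214285
T_{2}^{(1)} = 0.9259836 + (0.9259836 − 0.9535714)/3 = 0.9167877
T_{2}^{(2)} = (16·0.9167877 − 0.9214285) / 15 = 0.9164783

0.91648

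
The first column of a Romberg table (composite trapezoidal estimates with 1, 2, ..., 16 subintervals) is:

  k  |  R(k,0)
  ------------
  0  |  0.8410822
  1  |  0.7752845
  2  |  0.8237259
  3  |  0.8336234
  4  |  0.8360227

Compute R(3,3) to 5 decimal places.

Richardson extrapolation on the trapezoidal column (denominator 4−1=3):
R(1,1) = 0.7752845 + (0.7752845 − 0.8410822)/3 = 0.7533519
R(2,1) = 0.8237259 + (0.8237259 − 0.7752845)/3 = 0.8398730
R(3,1) = 0.8336234 + (0.8336234 − 0.8237259)/3 = 0.8369226
R(2,2) = 0.8398730 + (0.8398730 − 0.7533519)/15 = 0.8456411
R(3,2) = (16·0.8369226 − 0.8398730) / 15 = 0.8367259
R(3,3) = 0.8367259 + (0.8367259 − 0.8456411)/63 = 0.8365844
(Column j=1 coincides with Simpson's rule on the same nodes.)

0.83658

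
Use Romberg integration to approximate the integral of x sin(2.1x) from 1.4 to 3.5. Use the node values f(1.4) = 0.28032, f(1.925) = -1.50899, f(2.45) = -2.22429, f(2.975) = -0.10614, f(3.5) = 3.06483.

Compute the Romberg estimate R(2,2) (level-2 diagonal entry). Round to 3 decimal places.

R(0,0) (trapezoid, 1 panel, h=2.1000): 3.51241
R(1,0) (trapezoid, 2 panels, h=1.0500): -0.57930
R(2,0) (trapezoid, 4 panels, h=0.5250): -1.13759
R(1,1) = -0.57930 + (-0.57930 − 3.51241)/3 = -1.94320
R(2,1) = -1.13759 + (-1.13759 − (-0.57930))/3 = -1.32369
R(2,2) = -1.32369 + (-1.32369 − (-1.94320))/15 = -1.28239

-1.282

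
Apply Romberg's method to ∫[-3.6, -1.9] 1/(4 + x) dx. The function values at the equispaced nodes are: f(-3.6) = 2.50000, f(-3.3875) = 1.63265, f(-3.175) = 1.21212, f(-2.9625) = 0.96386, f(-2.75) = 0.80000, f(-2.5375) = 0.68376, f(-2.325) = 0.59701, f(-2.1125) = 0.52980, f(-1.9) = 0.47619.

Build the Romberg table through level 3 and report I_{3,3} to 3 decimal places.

1.659

I_{0,0} (trapezoid, 1 panel, h=1.7000): 2.52976
I_{1,0} (trapezoid, 2 panels, h=0.8500): 1.94488
I_{2,0} (trapezoid, 4 panels, h=0.4250): 1.74132
I_{3,0} (trapezoid, 8 panels, h=0.2125): 1.68030
I_{1,1} = 1.94488 + (1.94488 − 2.52976)/3 = 1.74992
I_{2,1} = 1.74132 + (1.74132 − 1.94488)/3 = 1.67347
I_{3,1} = 1.68030 + (1.68030 − 1.74132)/3 = 1.65996
I_{2,2} = 1.67347 + (1.67347 − 1.74992)/15 = 1.66837
I_{3,2} = 1.65996 + (1.65996 − 1.67347)/15 = 1.65906
I_{3,3} = 1.65906 + (1.65906 − 1.66837)/63 = 1.65891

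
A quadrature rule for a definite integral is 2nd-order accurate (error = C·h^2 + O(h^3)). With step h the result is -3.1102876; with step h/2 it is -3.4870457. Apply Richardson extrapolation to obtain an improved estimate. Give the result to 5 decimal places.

Extrapolated value = (4·A(h/2) − A(h)) / (4 − 1)
= (4·(-3.4870457) − (-3.1102876)) / 3
= -10.8378952 / 3 = -3.6126317

-3.61263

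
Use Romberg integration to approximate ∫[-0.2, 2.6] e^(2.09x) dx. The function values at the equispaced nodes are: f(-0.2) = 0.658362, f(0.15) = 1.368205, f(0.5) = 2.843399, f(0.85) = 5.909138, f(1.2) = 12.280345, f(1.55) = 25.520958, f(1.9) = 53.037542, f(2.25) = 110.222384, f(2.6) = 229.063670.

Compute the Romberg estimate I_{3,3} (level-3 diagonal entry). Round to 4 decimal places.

109.2974

I_{0,0} (trapezoid, 1 panel, h=2.8000): 321.610845
I_{1,0} (trapezoid, 2 panels, h=1.4000): 177.997905
I_{2,0} (trapezoid, 4 panels, h=0.7000): 128.115611
I_{3,0} (trapezoid, 8 panels, h=0.3500): 114.115045
I_{1,1} = 177.997905 + (177.997905 − 321.610845)/3 = 130.126925
I_{2,1} = 128.115611 + (128.115611 − 177.997905)/3 = 111.488180
I_{3,1} = 114.115045 + (114.115045 − 128.115611)/3 = 109.448190
I_{2,2} = 111.488180 + (111.488180 − 130.126925)/15 = 110.245597
I_{3,2} = 109.448190 + (109.448190 − 111.488180)/15 = 109.312191
I_{3,3} = 109.312191 + (109.312191 − 110.245597)/63 = 109.297375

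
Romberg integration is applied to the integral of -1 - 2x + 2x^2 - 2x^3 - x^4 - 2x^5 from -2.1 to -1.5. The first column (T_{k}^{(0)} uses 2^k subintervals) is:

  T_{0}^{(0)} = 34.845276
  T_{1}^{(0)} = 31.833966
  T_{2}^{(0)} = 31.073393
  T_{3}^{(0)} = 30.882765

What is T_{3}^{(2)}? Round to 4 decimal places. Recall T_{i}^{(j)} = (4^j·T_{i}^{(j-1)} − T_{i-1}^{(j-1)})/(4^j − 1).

Richardson extrapolation on the trapezoidal column (denominator 4−1=3):
T_{2}^{(1)} = 31.073393 + (31.073393 − 31.833966)/3 = 30.819869
T_{3}^{(1)} = 30.882765 + (30.882765 − 31.073393)/3 = 30.819222
T_{3}^{(2)} = (16·30.819222 − 30.819869) / 15 = 30.819179
(Column j=1 coincides with Simpson's rule on the same nodes.)

30.8192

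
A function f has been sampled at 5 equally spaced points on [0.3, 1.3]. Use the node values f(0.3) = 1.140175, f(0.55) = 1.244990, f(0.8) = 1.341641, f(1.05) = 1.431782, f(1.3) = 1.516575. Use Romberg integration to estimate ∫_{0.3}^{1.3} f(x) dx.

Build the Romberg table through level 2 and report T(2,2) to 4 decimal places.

T(0,0) (trapezoid, 1 panel, h=1.0000): 1.328375
T(1,0) (trapezoid, 2 panels, h=0.5000): 1.335008
T(2,0) (trapezoid, 4 panels, h=0.2500): 1.336697
T(1,1) = 1.335008 + (1.335008 − 1.328375)/3 = 1.337219
T(2,1) = 1.336697 + (1.336697 − 1.335008)/3 = 1.337260
T(2,2) = 1.337260 + (1.337260 − 1.337219)/15 = 1.337263

1.3373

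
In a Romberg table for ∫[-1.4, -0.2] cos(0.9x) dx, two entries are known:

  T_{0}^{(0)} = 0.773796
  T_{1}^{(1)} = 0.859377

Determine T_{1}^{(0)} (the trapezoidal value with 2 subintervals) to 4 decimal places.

0.8380

From T_{1}^{(1)} = (4·T_{1}^{(0)} − T_{0}^{(0)})/3, solve for T_{1}^{(0)}:
4·T_{1}^{(0)} = 3·0.859377 + 0.773796 = 3.351927
T_{1}^{(0)} = 0.837982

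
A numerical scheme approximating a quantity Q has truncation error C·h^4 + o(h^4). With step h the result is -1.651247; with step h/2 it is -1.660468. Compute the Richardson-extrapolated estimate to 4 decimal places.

Extrapolated value = (16·A(h/2) − A(h)) / (16 − 1)
= (16·(-1.660468) − (-1.651247)) / 15
= -24.916241 / 15 = -1.661083

-1.6611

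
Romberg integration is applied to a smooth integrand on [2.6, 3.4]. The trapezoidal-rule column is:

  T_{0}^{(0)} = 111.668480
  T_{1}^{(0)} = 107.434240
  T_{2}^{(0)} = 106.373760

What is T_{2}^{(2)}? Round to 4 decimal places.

Richardson extrapolation on the trapezoidal column (denominator 4−1=3):
T_{1}^{(1)} = 107.434240 + (107.434240 − 111.668480)/3 = 106.022827
T_{2}^{(1)} = (4·106.373760 − 107.434240) / 3 = 106.020267
T_{2}^{(2)} = (16·106.020267 − 106.022827) / 15 = 106.020096

106.0201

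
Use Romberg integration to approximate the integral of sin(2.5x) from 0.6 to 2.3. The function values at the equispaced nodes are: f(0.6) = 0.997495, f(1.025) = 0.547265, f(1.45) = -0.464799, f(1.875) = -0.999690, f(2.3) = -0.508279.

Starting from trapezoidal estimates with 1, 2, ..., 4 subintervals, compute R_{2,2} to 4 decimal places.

R_{0,0} (trapezoid, 1 panel, h=1.7000): 0.415834
R_{1,0} (trapezoid, 2 panels, h=0.8500): -0.187162
R_{2,0} (trapezoid, 4 panels, h=0.4250): -0.285862
R_{1,1} = -0.187162 + (-0.187162 − 0.415834)/3 = -0.388161
R_{2,1} = -0.285862 + (-0.285862 − (-0.187162))/3 = -0.318762
R_{2,2} = -0.318762 + (-0.318762 − (-0.388161))/15 = -0.314135

-0.3141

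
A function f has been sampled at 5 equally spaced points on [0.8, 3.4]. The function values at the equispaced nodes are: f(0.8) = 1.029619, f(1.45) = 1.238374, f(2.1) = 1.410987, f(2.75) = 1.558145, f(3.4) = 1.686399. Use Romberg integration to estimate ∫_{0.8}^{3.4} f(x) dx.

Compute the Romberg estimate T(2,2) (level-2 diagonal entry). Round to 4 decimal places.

3.6236

T(0,0) (trapezoid, 1 panel, h=2.6000): 3.530823
T(1,0) (trapezoid, 2 panels, h=1.3000): 3.599695
T(2,0) (trapezoid, 4 panels, h=0.6500): 3.617585
T(1,1) = 3.599695 + (3.599695 − 3.530823)/3 = 3.622652
T(2,1) = 3.617585 + (3.617585 − 3.599695)/3 = 3.623548
T(2,2) = 3.623548 + (3.623548 − 3.622652)/15 = 3.623608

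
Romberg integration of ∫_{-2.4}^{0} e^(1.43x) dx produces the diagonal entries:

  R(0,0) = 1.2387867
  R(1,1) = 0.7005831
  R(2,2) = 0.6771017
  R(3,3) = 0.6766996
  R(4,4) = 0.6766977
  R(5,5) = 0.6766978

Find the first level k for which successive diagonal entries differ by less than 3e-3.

k = 3

|R(1,1) − R(0,0)| = 0.5382036 ≥ 3e-3
|R(2,2) − R(1,1)| = 0.0234814 ≥ 3e-3
|R(3,3) − R(2,2)| = 0.0004021 < 3e-3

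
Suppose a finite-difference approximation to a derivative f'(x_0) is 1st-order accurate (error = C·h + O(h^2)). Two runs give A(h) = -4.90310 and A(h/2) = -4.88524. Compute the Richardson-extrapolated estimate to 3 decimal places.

-4.867

Extrapolated value = (2·A(h/2) − A(h)) / (2 − 1)
= (2·(-4.88524) − (-4.90310)) / 1
= -4.86738 / 1 = -4.86738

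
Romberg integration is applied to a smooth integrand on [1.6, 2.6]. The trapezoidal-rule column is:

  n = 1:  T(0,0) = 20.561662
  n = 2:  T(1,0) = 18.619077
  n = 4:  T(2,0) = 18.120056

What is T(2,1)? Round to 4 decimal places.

Richardson extrapolation on the trapezoidal column (denominator 4−1=3):
T(2,1) = 18.120056 + (18.120056 − 18.619077)/3 = 17.953716

17.9537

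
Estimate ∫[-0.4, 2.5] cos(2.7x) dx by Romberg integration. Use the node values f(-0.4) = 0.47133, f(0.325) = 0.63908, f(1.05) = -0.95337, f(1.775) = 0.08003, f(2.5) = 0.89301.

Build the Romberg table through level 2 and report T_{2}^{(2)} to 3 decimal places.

0.681

T_{0}^{(0)} (trapezoid, 1 panel, h=2.9000): 1.97829
T_{1}^{(0)} (trapezoid, 2 panels, h=1.4500): -0.39324
T_{2}^{(0)} (trapezoid, 4 panels, h=0.7250): 0.32473
T_{1}^{(1)} = -0.39324 + (-0.39324 − 1.97829)/3 = -1.18375
T_{2}^{(1)} = 0.32473 + (0.32473 − (-0.39324))/3 = 0.56405
T_{2}^{(2)} = 0.56405 + (0.56405 − (-1.18375))/15 = 0.68057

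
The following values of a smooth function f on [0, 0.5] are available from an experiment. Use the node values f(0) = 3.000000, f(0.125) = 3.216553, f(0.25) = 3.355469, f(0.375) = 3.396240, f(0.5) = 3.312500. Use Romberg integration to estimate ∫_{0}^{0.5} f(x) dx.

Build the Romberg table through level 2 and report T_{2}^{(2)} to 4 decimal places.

T_{0}^{(0)} (trapezoid, 1 panel, h=0.5000): 1.578125
T_{1}^{(0)} (trapezoid, 2 panels, h=0.2500): 1.627930
T_{2}^{(0)} (trapezoid, 4 panels, h=0.1250): 1.640564
T_{1}^{(1)} = 1.627930 + (1.627930 − 1.578125)/3 = 1.644532
T_{2}^{(1)} = 1.640564 + (1.640564 − 1.627930)/3 = 1.644775
T_{2}^{(2)} = 1.644775 + (1.644775 − 1.644532)/15 = 1.644791

1.6448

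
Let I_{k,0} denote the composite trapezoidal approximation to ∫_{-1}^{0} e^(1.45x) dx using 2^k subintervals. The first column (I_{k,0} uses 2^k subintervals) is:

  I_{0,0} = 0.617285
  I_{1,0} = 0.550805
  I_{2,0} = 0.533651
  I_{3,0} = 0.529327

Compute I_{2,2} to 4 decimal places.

0.5279

Richardson extrapolation on the trapezoidal column (denominator 4−1=3):
I_{1,1} = (4·0.550805 − 0.617285) / 3 = 0.528645
I_{2,1} = (4·0.533651 − 0.550805) / 3 = 0.527933
I_{2,2} = (16·0.527933 − 0.528645) / 15 = 0.527886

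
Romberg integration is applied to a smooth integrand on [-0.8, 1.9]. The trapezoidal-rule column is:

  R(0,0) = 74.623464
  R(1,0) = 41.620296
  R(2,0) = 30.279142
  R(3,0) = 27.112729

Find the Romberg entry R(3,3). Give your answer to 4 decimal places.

26.0247

R(1,1) = 41.620296 + (41.620296 − 74.623464)/3 = 30.619240
R(2,1) = 30.279142 + (30.279142 − 41.620296)/3 = 26.498757
R(3,1) = 27.112729 + (27.112729 − 30.279142)/3 = 26.057258
R(2,2) = 26.498757 + (26.498757 − 30.619240)/15 = 26.224058
R(3,2) = 26.057258 + (26.057258 − 26.498757)/15 = 26.027825
R(3,3) = 26.027825 + (26.027825 − 26.224058)/63 = 26.024710
(Column j=1 coincides with Simpson's rule on the same nodes.)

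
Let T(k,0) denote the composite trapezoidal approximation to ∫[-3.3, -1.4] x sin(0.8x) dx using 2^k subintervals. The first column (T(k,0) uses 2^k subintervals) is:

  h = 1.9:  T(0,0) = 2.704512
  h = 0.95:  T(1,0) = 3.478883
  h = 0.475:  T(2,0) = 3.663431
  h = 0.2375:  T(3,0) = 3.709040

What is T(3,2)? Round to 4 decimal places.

T(2,1) = (4·3.663431 − 3.478883) / 3 = 3.724947
T(3,1) = (4·3.709040 − 3.663431) / 3 = 3.724243
T(3,2) = (16·3.724243 − 3.724947) / 15 = 3.724196

3.7242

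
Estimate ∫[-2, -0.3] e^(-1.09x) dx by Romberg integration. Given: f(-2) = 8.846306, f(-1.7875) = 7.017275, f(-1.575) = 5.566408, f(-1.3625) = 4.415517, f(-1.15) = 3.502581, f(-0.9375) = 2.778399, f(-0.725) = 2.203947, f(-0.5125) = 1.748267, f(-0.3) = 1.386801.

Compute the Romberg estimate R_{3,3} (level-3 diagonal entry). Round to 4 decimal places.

R_{0,0} (trapezoid, 1 panel, h=1.7000): 8.698141
R_{1,0} (trapezoid, 2 panels, h=0.8500): 7.326264
R_{2,0} (trapezoid, 4 panels, h=0.4250): 6.965533
R_{3,0} (trapezoid, 8 panels, h=0.2125): 6.874151
R_{1,1} = 7.326264 + (7.326264 − 8.698141)/3 = 6.868972
R_{2,1} = 6.965533 + (6.965533 − 7.326264)/3 = 6.845289
R_{3,1} = 6.874151 + (6.874151 − 6.965533)/3 = 6.843690
R_{2,2} = 6.845289 + (6.845289 − 6.868972)/15 = 6.843710
R_{3,2} = 6.843690 + (6.843690 − 6.845289)/15 = 6.843583
R_{3,3} = 6.843583 + (6.843583 − 6.843710)/63 = 6.843581

6.8436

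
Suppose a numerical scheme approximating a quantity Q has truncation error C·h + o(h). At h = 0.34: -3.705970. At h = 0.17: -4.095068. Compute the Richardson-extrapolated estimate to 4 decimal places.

Extrapolated value = (2·A(h/2) − A(h)) / (2 − 1)
= (2·(-4.095068) − (-3.705970)) / 1
= -4.484166 / 1 = -4.484166

-4.4842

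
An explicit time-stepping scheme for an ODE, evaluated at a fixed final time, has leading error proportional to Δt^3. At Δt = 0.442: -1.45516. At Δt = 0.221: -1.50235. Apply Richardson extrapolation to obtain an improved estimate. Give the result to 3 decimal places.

Extrapolated value = (8·A(Δt/2) − A(Δt)) / (8 − 1)
= (8·(-1.50235) − (-1.45516)) / 7
= -10.56364 / 7 = -1.50909

-1.509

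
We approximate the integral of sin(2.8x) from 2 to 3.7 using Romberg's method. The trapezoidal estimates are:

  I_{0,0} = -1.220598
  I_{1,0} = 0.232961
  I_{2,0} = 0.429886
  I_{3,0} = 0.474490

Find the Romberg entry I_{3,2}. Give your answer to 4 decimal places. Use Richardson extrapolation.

I_{2,1} = 0.429886 + (0.429886 − 0.232961)/3 = 0.495528
I_{3,1} = (4·0.474490 − 0.429886) / 3 = 0.489358
I_{3,2} = 0.489358 + (0.489358 − 0.495528)/15 = 0.488947

0.4889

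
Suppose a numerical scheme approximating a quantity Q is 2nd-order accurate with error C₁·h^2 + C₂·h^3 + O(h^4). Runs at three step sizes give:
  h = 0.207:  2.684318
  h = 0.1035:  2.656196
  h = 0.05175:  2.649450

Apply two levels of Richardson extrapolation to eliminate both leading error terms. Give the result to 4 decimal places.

2.6473

First eliminate the h^2 term (factor 2^2 = 4):
  B₁ = (4·2.656196 − 2.684318)/3 = 2.646822
  B₂ = (4·2.649450 − 2.656196)/3 = 2.647201
Then eliminate the h^3 term (factor 2^3 = 8):
  (8·2.647201 − 2.646822)/7 = 2.647255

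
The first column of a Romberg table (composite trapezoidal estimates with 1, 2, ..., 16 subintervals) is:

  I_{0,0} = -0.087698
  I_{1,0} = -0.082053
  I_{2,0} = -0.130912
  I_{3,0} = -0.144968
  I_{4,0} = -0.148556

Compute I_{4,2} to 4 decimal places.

-0.1498

Richardson extrapolation on the trapezoidal column (denominator 4−1=3):
I_{3,1} = -0.144968 + (-0.144968 − (-0.130912))/3 = -0.149653
I_{4,1} = -0.148556 + (-0.148556 − (-0.144968))/3 = -0.149752
I_{4,2} = -0.149752 + (-0.149752 − (-0.149653))/15 = -0.149759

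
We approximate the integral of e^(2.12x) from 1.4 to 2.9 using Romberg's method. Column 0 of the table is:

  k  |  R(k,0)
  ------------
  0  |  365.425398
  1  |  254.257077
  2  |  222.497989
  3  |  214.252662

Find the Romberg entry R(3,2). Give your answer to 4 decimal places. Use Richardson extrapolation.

211.4771

Richardson extrapolation on the trapezoidal column (denominator 4−1=3):
R(2,1) = (4·222.497989 − 254.257077) / 3 = 211.911626
R(3,1) = 214.252662 + (214.252662 − 222.497989)/3 = 211.504220
R(3,2) = (16·211.504220 − 211.911626) / 15 = 211.477060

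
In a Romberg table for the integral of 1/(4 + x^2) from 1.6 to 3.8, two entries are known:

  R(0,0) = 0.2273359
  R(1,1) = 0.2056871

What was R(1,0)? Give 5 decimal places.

From R(1,1) = (4·R(1,0) − R(0,0))/3, solve for R(1,0):
4·R(1,0) = 3·0.2056871 + 0.2273359 = 0.8443972
R(1,0) = 0.2110993

0.21110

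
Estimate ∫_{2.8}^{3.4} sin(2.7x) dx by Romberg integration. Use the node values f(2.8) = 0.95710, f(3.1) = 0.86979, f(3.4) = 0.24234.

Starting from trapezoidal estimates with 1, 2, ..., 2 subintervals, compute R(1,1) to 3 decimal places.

0.468

R(0,0) (trapezoid, 1 panel, h=0.6000): 0.35983
R(1,0) (trapezoid, 2 panels, h=0.3000): 0.44085
R(1,1) = 0.44085 + (0.44085 − 0.35983)/3 = 0.46786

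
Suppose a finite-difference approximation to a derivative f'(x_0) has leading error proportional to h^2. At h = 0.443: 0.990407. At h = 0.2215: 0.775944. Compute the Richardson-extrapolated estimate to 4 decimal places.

The leading error scales as h^2; refining by a factor of 2 reduces it by 2^2 = 4.
Extrapolated value = (4·A(h/2) − A(h)) / (4 − 1)
= (4·0.775944 − 0.990407) / 3
= 2.113369 / 3 = 0.704456

0.7045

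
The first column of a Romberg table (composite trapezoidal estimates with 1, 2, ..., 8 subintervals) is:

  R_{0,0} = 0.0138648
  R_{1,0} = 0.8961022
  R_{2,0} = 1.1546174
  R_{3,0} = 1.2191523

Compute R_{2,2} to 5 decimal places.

1.24416

Richardson extrapolation on the trapezoidal column (denominator 4−1=3):
R_{1,1} = (4·0.8961022 − 0.0138648) / 3 = 1.1901813
R_{2,1} = (4·1.1546174 − 0.8961022) / 3 = 1.2407891
R_{2,2} = (16·1.2407891 − 1.1901813) / 15 = 1.2441630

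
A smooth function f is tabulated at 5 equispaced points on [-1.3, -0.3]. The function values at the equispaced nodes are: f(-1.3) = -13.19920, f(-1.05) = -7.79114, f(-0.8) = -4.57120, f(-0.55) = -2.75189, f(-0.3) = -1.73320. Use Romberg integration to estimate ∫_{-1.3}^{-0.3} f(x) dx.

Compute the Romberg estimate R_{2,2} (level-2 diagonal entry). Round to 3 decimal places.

R_{0,0} (trapezoid, 1 panel, h=1.0000): -7.46620
R_{1,0} (trapezoid, 2 panels, h=0.5000): -6.01870
R_{2,0} (trapezoid, 4 panels, h=0.2500): -5.64511
R_{1,1} = -6.01870 + (-6.01870 − (-7.46620))/3 = -5.53620
R_{2,1} = -5.64511 + (-5.64511 − (-6.01870))/3 = -5.52058
R_{2,2} = -5.52058 + (-5.52058 − (-5.53620))/15 = -5.51954

-5.520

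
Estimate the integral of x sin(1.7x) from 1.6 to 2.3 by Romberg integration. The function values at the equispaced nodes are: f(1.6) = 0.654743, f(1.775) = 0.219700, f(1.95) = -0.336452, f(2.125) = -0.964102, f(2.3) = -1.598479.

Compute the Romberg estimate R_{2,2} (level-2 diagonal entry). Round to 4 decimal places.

R_{0,0} (trapezoid, 1 panel, h=0.7000): -0.330308
R_{1,0} (trapezoid, 2 panels, h=0.3500): -0.282912
R_{2,0} (trapezoid, 4 panels, h=0.1750): -0.271726
R_{1,1} = -0.282912 + (-0.282912 − (-0.330308))/3 = -0.267113
R_{2,1} = -0.271726 + (-0.271726 − (-0.282912))/3 = -0.267997
R_{2,2} = -0.267997 + (-0.267997 − (-0.267113))/15 = -0.268056

-0.2681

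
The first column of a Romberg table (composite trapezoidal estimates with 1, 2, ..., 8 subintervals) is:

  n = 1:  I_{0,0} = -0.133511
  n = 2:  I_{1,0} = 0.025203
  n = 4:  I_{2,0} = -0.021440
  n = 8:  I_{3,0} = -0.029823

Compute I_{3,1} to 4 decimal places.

-0.0326

I_{3,1} = (4·(-0.029823) − (-0.021440)) / 3 = -0.032617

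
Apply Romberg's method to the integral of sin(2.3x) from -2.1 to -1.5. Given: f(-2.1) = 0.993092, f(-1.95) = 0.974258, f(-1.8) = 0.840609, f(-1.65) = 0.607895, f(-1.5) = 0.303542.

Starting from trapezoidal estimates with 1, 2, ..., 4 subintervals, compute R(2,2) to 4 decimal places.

R(0,0) (trapezoid, 1 panel, h=0.6000): 0.388990
R(1,0) (trapezoid, 2 panels, h=0.3000): 0.446678
R(2,0) (trapezoid, 4 panels, h=0.1500): 0.460662
R(1,1) = 0.446678 + (0.446678 − 0.388990)/3 = 0.465907
R(2,1) = 0.460662 + (0.460662 − 0.446678)/3 = 0.465323
R(2,2) = 0.465323 + (0.465323 − 0.465907)/15 = 0.465284

0.4653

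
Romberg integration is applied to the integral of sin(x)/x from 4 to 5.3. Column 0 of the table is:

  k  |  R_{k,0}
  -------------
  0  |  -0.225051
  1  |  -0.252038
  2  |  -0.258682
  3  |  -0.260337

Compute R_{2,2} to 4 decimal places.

R_{1,1} = -0.252038 + (-0.252038 − (-0.225051))/3 = -0.261034
R_{2,1} = -0.258682 + (-0.258682 − (-0.252038))/3 = -0.260897
R_{2,2} = (16·(-0.260897) − (-0.261034)) / 15 = -0.260888
(Column j=1 coincides with Simpson's rule on the same nodes.)

-0.2609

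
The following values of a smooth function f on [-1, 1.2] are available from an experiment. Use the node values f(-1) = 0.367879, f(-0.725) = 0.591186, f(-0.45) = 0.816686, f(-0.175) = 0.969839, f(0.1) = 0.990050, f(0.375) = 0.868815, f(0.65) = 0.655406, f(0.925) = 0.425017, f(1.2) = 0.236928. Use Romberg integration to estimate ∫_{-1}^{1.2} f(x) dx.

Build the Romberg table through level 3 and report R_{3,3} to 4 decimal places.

R_{0,0} (trapezoid, 1 panel, h=2.2000): 0.665288
R_{1,0} (trapezoid, 2 panels, h=1.1000): 1.421699
R_{2,0} (trapezoid, 4 panels, h=0.5500): 1.520500
R_{3,0} (trapezoid, 8 panels, h=0.2750): 1.545336
R_{1,1} = 1.421699 + (1.421699 − 0.665288)/3 = 1.673836
R_{2,1} = 1.520500 + (1.520500 − 1.421699)/3 = 1.553434
R_{3,1} = 1.545336 + (1.545336 − 1.520500)/3 = 1.553615
R_{2,2} = 1.553434 + (1.553434 − 1.673836)/15 = 1.545407
R_{3,2} = 1.553615 + (1.553615 − 1.553434)/15 = 1.553627
R_{3,3} = 1.553627 + (1.553627 − 1.545407)/63 = 1.553757

1.5538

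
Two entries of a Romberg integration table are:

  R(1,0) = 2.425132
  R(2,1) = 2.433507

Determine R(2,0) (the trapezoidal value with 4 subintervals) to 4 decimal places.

2.4314

From R(2,1) = (4·R(2,0) − R(1,0))/3, solve for R(2,0):
4·R(2,0) = 3·2.433507 + 2.425132 = 9.725653
R(2,0) = 2.431413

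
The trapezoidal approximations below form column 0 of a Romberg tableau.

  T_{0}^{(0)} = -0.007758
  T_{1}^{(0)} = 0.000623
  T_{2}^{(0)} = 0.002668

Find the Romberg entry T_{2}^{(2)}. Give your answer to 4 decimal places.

T_{1}^{(1)} = 0.000623 + (0.000623 − (-0.007758))/3 = 0.003417
T_{2}^{(1)} = 0.002668 + (0.002668 − 0.000623)/3 = 0.003350
T_{2}^{(2)} = 0.003350 + (0.003350 − 0.003417)/15 = 0.003346

0.0033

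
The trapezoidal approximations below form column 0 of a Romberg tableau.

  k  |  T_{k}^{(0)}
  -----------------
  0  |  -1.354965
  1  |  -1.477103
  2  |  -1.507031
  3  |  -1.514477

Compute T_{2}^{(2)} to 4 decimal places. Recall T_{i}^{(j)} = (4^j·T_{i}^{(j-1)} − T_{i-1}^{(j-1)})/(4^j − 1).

-1.5170

Richardson extrapolation on the trapezoidal column (denominator 4−1=3):
T_{1}^{(1)} = -1.477103 + (-1.477103 − (-1.354965))/3 = -1.517816
T_{2}^{(1)} = -1.507031 + (-1.507031 − (-1.477103))/3 = -1.517007
T_{2}^{(2)} = (16·(-1.517007) − (-1.517816)) / 15 = -1.516953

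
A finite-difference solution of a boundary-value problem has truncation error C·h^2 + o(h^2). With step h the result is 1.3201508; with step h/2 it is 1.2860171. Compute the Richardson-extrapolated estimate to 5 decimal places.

Extrapolated value = (4·A(h/2) − A(h)) / (4 − 1)
= (4·1.2860171 − 1.3201508) / 3
= 3.8239176 / 3 = 1.2746392

1.27464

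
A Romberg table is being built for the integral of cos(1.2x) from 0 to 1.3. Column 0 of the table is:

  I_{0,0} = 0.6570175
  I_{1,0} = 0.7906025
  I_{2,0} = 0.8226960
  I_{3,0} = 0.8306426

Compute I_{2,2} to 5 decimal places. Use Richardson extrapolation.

Richardson extrapolation on the trapezoidal column (denominator 4−1=3):
I_{1,1} = 0.7906025 + (0.7906025 − 0.6570175)/3 = 0.8351308
I_{2,1} = (4·0.8226960 − 0.7906025) / 3 = 0.8333938
I_{2,2} = (16·0.8333938 − 0.8351308) / 15 = 0.8332780

0.83328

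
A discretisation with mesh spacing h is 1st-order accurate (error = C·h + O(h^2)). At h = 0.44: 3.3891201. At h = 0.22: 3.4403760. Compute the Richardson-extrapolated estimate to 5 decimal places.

The leading error scales as h; refining by a factor of 2 reduces it by 2^1 = 2.
Extrapolated value = (2·A(h/2) − A(h)) / (2 − 1)
= (2·3.4403760 − 3.3891201) / 1
= 3.4916319 / 1 = 3.4916319

3.49163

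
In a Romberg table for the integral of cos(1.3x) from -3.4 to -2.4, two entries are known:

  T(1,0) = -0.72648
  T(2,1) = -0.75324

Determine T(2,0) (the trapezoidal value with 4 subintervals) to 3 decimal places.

From T(2,1) = (4·T(2,0) − T(1,0))/3, solve for T(2,0):
4·T(2,0) = 3·(-0.75324) + (-0.72648) = -2.98620
T(2,0) = -0.74655

-0.747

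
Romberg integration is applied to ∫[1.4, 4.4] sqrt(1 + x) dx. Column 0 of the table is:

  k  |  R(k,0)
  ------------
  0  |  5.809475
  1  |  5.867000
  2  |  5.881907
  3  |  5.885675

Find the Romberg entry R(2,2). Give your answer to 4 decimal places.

R(1,1) = 5.867000 + (5.867000 − 5.809475)/3 = 5.886175
R(2,1) = 5.881907 + (5.881907 − 5.867000)/3 = 5.886876
R(2,2) = (16·5.886876 − 5.886175) / 15 = 5.886923

5.8869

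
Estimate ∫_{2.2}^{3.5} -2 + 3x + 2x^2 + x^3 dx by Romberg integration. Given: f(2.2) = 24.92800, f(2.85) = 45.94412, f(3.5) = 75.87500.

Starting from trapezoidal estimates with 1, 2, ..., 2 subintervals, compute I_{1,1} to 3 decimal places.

I_{0,0} (trapezoid, 1 panel, h=1.3000): 65.52195
I_{1,0} (trapezoid, 2 panels, h=0.6500): 62.62465
I_{1,1} = 62.62465 + (62.62465 − 65.52195)/3 = 61.65888

61.659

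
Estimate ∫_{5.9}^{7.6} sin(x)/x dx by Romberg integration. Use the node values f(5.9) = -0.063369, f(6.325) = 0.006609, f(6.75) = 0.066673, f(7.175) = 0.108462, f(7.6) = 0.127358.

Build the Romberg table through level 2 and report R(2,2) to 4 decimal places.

R(0,0) (trapezoid, 1 panel, h=1.7000): 0.054391
R(1,0) (trapezoid, 2 panels, h=0.8500): 0.083867
R(2,0) (trapezoid, 4 panels, h=0.4250): 0.090839
R(1,1) = 0.083867 + (0.083867 − 0.054391)/3 = 0.093692
R(2,1) = 0.090839 + (0.090839 − 0.083867)/3 = 0.093163
R(2,2) = 0.093163 + (0.093163 − 0.093692)/15 = 0.093128

0.0931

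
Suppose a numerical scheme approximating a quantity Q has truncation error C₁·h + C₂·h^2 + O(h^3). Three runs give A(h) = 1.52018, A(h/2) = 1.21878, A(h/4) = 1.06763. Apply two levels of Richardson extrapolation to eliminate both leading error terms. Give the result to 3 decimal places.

0.916

First eliminate the h term (factor 2^1 = 2):
  B₁ = (2·1.21878 − 1.52018)/1 = 0.91738
  B₂ = (2·1.06763 − 1.21878)/1 = 0.91648
Then eliminate the h^2 term (factor 2^2 = 4):
  (4·0.91648 − 0.91738)/3 = 0.91618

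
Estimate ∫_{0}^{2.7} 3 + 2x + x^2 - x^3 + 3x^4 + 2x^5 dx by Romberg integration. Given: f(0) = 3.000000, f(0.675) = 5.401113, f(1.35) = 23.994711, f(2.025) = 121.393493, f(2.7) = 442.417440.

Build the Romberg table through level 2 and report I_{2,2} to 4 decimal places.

I_{0,0} (trapezoid, 1 panel, h=2.7000): 601.313544
I_{1,0} (trapezoid, 2 panels, h=1.3500): 333.049632
I_{2,0} (trapezoid, 4 panels, h=0.6750): 252.111175
I_{1,1} = 333.049632 + (333.049632 − 601.313544)/3 = 243.628328
I_{2,1} = 252.111175 + (252.111175 − 333.049632)/3 = 225.131689
I_{2,2} = 225.131689 + (225.131689 − 243.628328)/15 = 223.898580

223.8986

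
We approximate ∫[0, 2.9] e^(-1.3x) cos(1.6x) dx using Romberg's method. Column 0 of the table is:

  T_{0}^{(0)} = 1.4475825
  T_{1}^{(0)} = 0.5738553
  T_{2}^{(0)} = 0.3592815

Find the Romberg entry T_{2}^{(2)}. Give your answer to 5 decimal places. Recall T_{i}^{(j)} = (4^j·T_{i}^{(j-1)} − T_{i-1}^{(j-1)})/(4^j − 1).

0.28810

Richardson extrapolation on the trapezoidal column (denominator 4−1=3):
T_{1}^{(1)} = 0.5738553 + (0.5738553 − 1.4475825)/3 = 0.2826129
T_{2}^{(1)} = 0.3592815 + (0.3592815 − 0.5738553)/3 = 0.2877569
T_{2}^{(2)} = 0.2877569 + (0.2877569 − 0.2826129)/15 = 0.2880998
(Column j=1 coincides with Simpson's rule on the same nodes.)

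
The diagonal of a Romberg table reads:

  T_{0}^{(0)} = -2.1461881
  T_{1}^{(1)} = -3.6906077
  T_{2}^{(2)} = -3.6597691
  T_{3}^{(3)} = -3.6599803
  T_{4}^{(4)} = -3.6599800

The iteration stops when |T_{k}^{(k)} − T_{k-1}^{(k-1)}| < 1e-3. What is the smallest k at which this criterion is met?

|T_{1}^{(1)} − T_{0}^{(0)}| = 1.5444196 ≥ 1e-3
|T_{2}^{(2)} − T_{1}^{(1)}| = 0.0308386 ≥ 1e-3
|T_{3}^{(3)} − T_{2}^{(2)}| = 0.0002112 < 1e-3

k = 3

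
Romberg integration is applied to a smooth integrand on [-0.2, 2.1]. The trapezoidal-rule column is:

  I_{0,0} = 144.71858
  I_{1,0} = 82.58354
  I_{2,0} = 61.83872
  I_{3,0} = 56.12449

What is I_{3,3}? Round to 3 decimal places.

54.168

I_{1,1} = 82.58354 + (82.58354 − 144.71858)/3 = 61.87186
I_{2,1} = (4·61.83872 − 82.58354) / 3 = 54.92378
I_{3,1} = 56.12449 + (56.12449 − 61.83872)/3 = 54.21975
I_{2,2} = 54.92378 + (54.92378 − 61.87186)/15 = 54.46057
I_{3,2} = (16·54.21975 − 54.92378) / 15 = 54.17281
I_{3,3} = (64·54.17281 − 54.46057) / 63 = 54.16824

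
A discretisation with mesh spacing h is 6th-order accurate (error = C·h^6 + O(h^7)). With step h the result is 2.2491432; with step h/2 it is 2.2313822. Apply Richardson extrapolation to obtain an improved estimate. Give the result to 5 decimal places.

Extrapolated value = (64·A(h/2) − A(h)) / (64 − 1)
= (64·2.2313822 − 2.2491432) / 63
= 140.5593176 / 63 = 2.2311003

2.23110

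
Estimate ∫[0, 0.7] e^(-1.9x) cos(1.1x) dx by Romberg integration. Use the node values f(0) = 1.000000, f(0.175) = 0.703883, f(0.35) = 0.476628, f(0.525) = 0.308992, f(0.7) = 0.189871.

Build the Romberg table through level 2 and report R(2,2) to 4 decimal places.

0.3614

R(0,0) (trapezoid, 1 panel, h=0.7000): 0.416455
R(1,0) (trapezoid, 2 panels, h=0.3500): 0.375047
R(2,0) (trapezoid, 4 panels, h=0.1750): 0.364777
R(1,1) = 0.375047 + (0.375047 − 0.416455)/3 = 0.361244
R(2,1) = 0.364777 + (0.364777 − 0.375047)/3 = 0.361354
R(2,2) = 0.361354 + (0.361354 − 0.361244)/15 = 0.361361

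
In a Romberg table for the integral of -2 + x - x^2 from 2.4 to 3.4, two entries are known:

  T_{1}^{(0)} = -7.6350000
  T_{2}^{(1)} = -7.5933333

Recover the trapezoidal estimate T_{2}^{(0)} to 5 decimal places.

-7.60375

From T_{2}^{(1)} = (4·T_{2}^{(0)} − T_{1}^{(0)})/3, solve for T_{2}^{(0)}:
4·T_{2}^{(0)} = 3·(-7.5933333) + (-7.6350000) = -30.4149999
T_{2}^{(0)} = -7.6037500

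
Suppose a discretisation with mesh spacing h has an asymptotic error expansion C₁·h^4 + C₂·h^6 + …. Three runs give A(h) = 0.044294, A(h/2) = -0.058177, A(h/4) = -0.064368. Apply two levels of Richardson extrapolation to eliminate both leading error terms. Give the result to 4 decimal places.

-0.0648

First eliminate the h^4 term (factor 2^4 = 16):
  B₁ = (16·(-0.058177) − 0.044294)/15 = -0.065008
  B₂ = (16·(-0.064368) − (-0.058177))/15 = -0.064781
Then eliminate the h^6 term (factor 2^6 = 64):
  (64·(-0.064781) − (-0.065008))/63 = -0.064777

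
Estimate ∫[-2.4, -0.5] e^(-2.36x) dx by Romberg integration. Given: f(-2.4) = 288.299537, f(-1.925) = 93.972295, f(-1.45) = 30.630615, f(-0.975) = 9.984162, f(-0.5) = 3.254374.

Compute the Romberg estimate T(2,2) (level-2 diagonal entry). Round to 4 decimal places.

T(0,0) (trapezoid, 1 panel, h=1.9000): 276.976215
T(1,0) (trapezoid, 2 panels, h=0.9500): 167.587192
T(2,0) (trapezoid, 4 panels, h=0.4750): 133.172913
T(1,1) = 167.587192 + (167.587192 − 276.976215)/3 = 131.124184
T(2,1) = 133.172913 + (133.172913 − 167.587192)/3 = 121.701487
T(2,2) = 121.701487 + (121.701487 − 131.124184)/15 = 121.073307

121.0733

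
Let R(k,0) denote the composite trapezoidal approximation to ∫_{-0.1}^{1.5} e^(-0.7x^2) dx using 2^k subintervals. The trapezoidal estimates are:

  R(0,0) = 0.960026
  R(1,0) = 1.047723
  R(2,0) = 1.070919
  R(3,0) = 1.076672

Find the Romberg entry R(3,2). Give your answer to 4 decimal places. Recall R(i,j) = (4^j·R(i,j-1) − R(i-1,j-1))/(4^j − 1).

1.0786

R(2,1) = (4·1.070919 − 1.047723) / 3 = 1.078651
R(3,1) = 1.076672 + (1.076672 − 1.070919)/3 = 1.078590
R(3,2) = 1.078590 + (1.078590 − 1.078651)/15 = 1.078586
(Column j=1 coincides with Simpson's rule on the same nodes.)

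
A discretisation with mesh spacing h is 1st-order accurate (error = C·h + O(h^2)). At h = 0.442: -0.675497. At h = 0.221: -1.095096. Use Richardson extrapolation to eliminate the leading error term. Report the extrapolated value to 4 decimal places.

-1.5147

Extrapolated value = (2·A(h/2) − A(h)) / (2 − 1)
= (2·(-1.095096) − (-0.675497)) / 1
= -1.514695 / 1 = -1.514695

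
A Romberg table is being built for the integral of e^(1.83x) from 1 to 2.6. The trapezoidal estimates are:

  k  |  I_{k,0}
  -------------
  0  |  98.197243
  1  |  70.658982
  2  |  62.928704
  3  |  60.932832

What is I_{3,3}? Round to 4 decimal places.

60.2617

I_{1,1} = 70.658982 + (70.658982 − 98.197243)/3 = 61.479562
I_{2,1} = 62.928704 + (62.928704 − 70.658982)/3 = 60.351945
I_{3,1} = (4·60.932832 − 62.928704) / 3 = 60.267541
I_{2,2} = (16·60.351945 − 61.479562) / 15 = 60.276771
I_{3,2} = 60.267541 + (60.267541 − 60.351945)/15 = 60.261914
I_{3,3} = (64·60.261914 − 60.276771) / 63 = 60.261678
(Column j=1 coincides with Simpson's rule on the same nodes.)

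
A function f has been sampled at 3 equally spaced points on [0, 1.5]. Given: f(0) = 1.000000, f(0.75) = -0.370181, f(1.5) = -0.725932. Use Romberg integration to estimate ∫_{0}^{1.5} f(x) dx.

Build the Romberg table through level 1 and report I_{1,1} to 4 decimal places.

I_{0,0} (trapezoid, 1 panel, h=1.5000): 0.205551
I_{1,0} (trapezoid, 2 panels, h=0.7500): -0.174860
I_{1,1} = -0.174860 + (-0.174860 − 0.205551)/3 = -0.301664

-0.3017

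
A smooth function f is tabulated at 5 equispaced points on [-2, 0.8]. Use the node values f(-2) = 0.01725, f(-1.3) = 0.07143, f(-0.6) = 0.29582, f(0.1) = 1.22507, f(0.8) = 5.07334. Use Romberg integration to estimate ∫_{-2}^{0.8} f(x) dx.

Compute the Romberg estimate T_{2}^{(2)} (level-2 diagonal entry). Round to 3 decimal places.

2.510

T_{0}^{(0)} (trapezoid, 1 panel, h=2.8000): 7.12683
T_{1}^{(0)} (trapezoid, 2 panels, h=1.4000): 3.97756
T_{2}^{(0)} (trapezoid, 4 panels, h=0.7000): 2.89633
T_{1}^{(1)} = 3.97756 + (3.97756 − 7.12683)/3 = 2.92780
T_{2}^{(1)} = 2.89633 + (2.89633 − 3.97756)/3 = 2.53592
T_{2}^{(2)} = 2.53592 + (2.53592 − 2.92780)/15 = 2.50979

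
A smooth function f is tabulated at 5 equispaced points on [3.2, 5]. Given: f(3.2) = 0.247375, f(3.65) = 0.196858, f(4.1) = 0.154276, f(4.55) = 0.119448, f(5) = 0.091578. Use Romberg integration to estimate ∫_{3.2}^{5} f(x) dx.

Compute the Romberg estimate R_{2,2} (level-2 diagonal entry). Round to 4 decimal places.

R_{0,0} (trapezoid, 1 panel, h=1.8000): 0.305058
R_{1,0} (trapezoid, 2 panels, h=0.9000): 0.291377
R_{2,0} (trapezoid, 4 panels, h=0.4500): 0.288026
R_{1,1} = 0.291377 + (0.291377 − 0.305058)/3 = 0.286817
R_{2,1} = 0.288026 + (0.288026 − 0.291377)/3 = 0.286909
R_{2,2} = 0.286909 + (0.286909 − 0.286817)/15 = 0.286915

0.2869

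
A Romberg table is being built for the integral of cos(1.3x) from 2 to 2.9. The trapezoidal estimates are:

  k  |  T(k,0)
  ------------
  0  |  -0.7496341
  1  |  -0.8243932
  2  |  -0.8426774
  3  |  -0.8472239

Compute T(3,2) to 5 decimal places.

-0.84874

T(2,1) = -0.8426774 + (-0.8426774 − (-0.8243932))/3 = -0.8487721
T(3,1) = (4·(-0.8472239) − (-0.8426774)) / 3 = -0.8487394
T(3,2) = (16·(-0.8487394) − (-0.8487721)) / 15 = -0.8487372
(Column j=1 coincides with Simpson's rule on the same nodes.)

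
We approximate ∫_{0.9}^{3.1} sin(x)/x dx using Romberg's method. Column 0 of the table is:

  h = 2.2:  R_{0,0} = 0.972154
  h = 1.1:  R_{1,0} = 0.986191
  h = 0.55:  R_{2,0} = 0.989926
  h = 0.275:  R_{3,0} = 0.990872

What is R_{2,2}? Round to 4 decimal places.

0.9912

R_{1,1} = (4·0.986191 − 0.972154) / 3 = 0.990870
R_{2,1} = (4·0.989926 − 0.986191) / 3 = 0.991171
R_{2,2} = 0.991171 + (0.991171 − 0.990870)/15 = 0.991191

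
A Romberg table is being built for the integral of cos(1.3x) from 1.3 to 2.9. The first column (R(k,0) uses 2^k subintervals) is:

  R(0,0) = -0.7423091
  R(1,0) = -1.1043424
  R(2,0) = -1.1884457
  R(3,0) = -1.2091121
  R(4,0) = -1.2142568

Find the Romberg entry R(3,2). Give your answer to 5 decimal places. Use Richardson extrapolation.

-1.21597

Richardson extrapolation on the trapezoidal column (denominator 4−1=3):
R(2,1) = (4·(-1.1884457) − (-1.1043424)) / 3 = -1.2164801
R(3,1) = -1.2091121 + (-1.2091121 − (-1.1884457))/3 = -1.2160009
R(3,2) = (16·(-1.2160009) − (-1.2164801)) / 15 = -1.2159690
(Column j=1 coincides with Simpson's rule on the same nodes.)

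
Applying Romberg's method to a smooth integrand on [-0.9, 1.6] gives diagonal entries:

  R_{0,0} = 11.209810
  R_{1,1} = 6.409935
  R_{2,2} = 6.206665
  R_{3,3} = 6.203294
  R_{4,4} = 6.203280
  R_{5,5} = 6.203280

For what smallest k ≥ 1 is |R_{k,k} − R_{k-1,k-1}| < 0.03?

|R_{1,1} − R_{0,0}| = 4.799875 ≥ 0.03
|R_{2,2} − R_{1,1}| = 0.203270 ≥ 0.03
|R_{3,3} − R_{2,2}| = 0.003371 < 0.03

k = 3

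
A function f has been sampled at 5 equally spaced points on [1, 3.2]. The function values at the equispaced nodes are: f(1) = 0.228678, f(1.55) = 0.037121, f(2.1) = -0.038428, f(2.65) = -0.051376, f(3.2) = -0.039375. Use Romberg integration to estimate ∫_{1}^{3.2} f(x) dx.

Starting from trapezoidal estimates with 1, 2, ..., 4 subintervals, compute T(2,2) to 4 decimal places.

0.0100

T(0,0) (trapezoid, 1 panel, h=2.2000): 0.208233
T(1,0) (trapezoid, 2 panels, h=1.1000): 0.061846
T(2,0) (trapezoid, 4 panels, h=0.5500): 0.023083
T(1,1) = 0.061846 + (0.061846 − 0.208233)/3 = 0.013050
T(2,1) = 0.023083 + (0.023083 − 0.061846)/3 = 0.010162
T(2,2) = 0.010162 + (0.010162 − 0.013050)/15 = 0.009969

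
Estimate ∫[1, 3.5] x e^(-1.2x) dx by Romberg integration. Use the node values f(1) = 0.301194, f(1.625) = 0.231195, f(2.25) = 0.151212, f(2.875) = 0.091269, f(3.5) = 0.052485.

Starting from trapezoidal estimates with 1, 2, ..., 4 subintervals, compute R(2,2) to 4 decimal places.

R(0,0) (trapezoid, 1 panel, h=2.5000): 0.442099
R(1,0) (trapezoid, 2 panels, h=1.2500): 0.410064
R(2,0) (trapezoid, 4 panels, h=0.6250): 0.406572
R(1,1) = 0.410064 + (0.410064 − 0.442099)/3 = 0.399386
R(2,1) = 0.406572 + (0.406572 − 0.410064)/3 = 0.405408
R(2,2) = 0.405408 + (0.405408 − 0.399386)/15 = 0.405809

0.4058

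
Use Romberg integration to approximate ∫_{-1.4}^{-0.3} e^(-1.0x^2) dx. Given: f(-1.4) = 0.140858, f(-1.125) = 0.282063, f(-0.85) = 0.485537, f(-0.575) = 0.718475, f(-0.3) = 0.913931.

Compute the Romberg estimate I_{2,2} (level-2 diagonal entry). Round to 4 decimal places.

0.5528

I_{0,0} (trapezoid, 1 panel, h=1.1000): 0.580134
I_{1,0} (trapezoid, 2 panels, h=0.5500): 0.557112
I_{2,0} (trapezoid, 4 panels, h=0.2750): 0.553704
I_{1,1} = 0.557112 + (0.557112 − 0.580134)/3 = 0.549438
I_{2,1} = 0.553704 + (0.553704 − 0.557112)/3 = 0.552568
I_{2,2} = 0.552568 + (0.552568 − 0.549438)/15 = 0.552777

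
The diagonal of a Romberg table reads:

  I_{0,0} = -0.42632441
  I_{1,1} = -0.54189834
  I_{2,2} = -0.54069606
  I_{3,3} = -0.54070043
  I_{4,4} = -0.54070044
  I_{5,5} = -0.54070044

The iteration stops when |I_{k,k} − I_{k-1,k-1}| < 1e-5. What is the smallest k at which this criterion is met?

k = 3

|I_{1,1} − I_{0,0}| = 0.11557393 ≥ 1e-5
|I_{2,2} − I_{1,1}| = 0.00120228 ≥ 1e-5
|I_{3,3} − I_{2,2}| = 0.00000437 < 1e-5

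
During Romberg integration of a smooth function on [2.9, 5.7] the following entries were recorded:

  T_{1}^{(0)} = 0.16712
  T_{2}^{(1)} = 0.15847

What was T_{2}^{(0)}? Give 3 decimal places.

From T_{2}^{(1)} = (4·T_{2}^{(0)} − T_{1}^{(0)})/3, solve for T_{2}^{(0)}:
4·T_{2}^{(0)} = 3·0.15847 + 0.16712 = 0.64253
T_{2}^{(0)} = 0.16063

0.161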